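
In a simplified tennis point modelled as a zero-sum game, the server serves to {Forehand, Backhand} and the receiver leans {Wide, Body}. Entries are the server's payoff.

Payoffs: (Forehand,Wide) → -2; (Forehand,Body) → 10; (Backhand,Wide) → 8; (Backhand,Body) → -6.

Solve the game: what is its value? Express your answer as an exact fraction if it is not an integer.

34/13

Row minima: Forehand → -2, Backhand → -6; maximin = -2.
Column maxima: Wide → 8, Body → 10; minimax = 8.
-2 ≠ 8, so there is no saddle point; optimal play is mixed.
Let the server play Forehand with probability p. Expected payoff against Wide: (-2)p + 8(1−p) = −10p + 8; against Body: 10p + (-6)(1−p) = 16p − 6.
Setting these equal: −10p + 8 = 16p − 6 ⇒ −26p = -14 ⇒ p = 7/13, and the value is (-10)·(7/13) + 8 = 34/13.
For the receiver: with q = P(Wide), equating Forehand's and Backhand's payoffs gives −12q + 10 = 14q − 6 ⇒ q = 8/13.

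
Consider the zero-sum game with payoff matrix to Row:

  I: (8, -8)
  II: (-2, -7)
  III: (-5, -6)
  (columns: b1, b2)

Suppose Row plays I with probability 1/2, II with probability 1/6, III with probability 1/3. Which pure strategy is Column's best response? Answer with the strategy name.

b2

If Column plays b1, Row's expected payoff is (1/2)·8 + (1/6)·(-2) + (1/3)·(-5) = 2.
If Column plays b2, Row's expected payoff is (1/2)·(-8) + (1/6)·(-7) + (1/3)·(-6) = -43/6.
Column minimizes Row's payoff; the smallest is -43/6, so the best response is b2.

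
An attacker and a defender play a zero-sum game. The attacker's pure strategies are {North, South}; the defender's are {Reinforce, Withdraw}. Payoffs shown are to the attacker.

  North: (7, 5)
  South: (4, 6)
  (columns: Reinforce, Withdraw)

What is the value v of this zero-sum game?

Row minima: North → 5, South → 4; maximin = 5.
Column maxima: Reinforce → 7, Withdraw → 6; minimax = 6.
5 ≠ 6, so there is no saddle point; optimal play is mixed.
Let the attacker play North with probability p. Expected payoff against Reinforce: 7p + 4(1−p) = 3p + 4; against Withdraw: 5p + 6(1−p) = −p + 6.
Setting these equal: 3p + 4 = −p + 6 ⇒ 4p = 2 ⇒ p = 1/2, and the value is (3)·(1/2) + 4 = 11/2.
For the defender: with q = P(Reinforce), equating North's and South's payoffs gives 2q + 5 = −2q + 6 ⇒ q = 1/4.

11/2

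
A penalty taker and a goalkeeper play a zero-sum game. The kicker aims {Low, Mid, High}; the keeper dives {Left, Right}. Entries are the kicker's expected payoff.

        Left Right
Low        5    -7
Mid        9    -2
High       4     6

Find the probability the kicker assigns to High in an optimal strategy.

11/13

Row minima: Low → -7, Mid → -2, High → 4; maximin = 4.
Column maxima: Left → 9, Right → 6; minimax = 6.
4 ≠ 6, so there is no saddle point; optimal play is mixed.
Low is strictly dominated by Mid, so the kicker never plays it.
On the remaining 2×2 (Mid, High vs Left, Right):
Let the kicker play Mid with probability p. Expected payoff against Left: 9p + 4(1−p) = 5p + 4; against Right: (-2)p + 6(1−p) = −8p + 6.
Setting these equal: 5p + 4 = −8p + 6 ⇒ 13p = 2 ⇒ p = 2/13, and the value is (5)·(2/13) + 4 = 62/13.
For the keeper: with q = P(Left), equating Mid's and High's payoffs gives 11q − 2 = −2q + 6 ⇒ q = 8/13.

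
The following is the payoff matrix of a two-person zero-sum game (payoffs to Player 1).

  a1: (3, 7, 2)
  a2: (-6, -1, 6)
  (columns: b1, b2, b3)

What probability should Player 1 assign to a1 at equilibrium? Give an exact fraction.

Row minima: a1 → 2, a2 → -6; maximin = 2.
Column maxima: b1 → 3, b2 → 7, b3 → 6; minimax = 3.
2 ≠ 3, so there is no saddle point; optimal play is mixed.
b2 is strictly dominated by b1 (it gives Player 1 strictly more in every row), so Player 2 never plays it.
On the remaining 2×2 (a1, a2 vs b1, b3):
Let Player 1 play a1 with probability p. Expected payoff against b1: 3p + (-6)(1−p) = 9p − 6; against b3: 2p + 6(1−p) = −4p + 6.
Setting these equal: 9p − 6 = −4p + 6 ⇒ 13p = 12 ⇒ p = 12/13, and the value is (9)·(12/13) − 6 = 30/13.
For Player 2: with q = P(b1), equating a1's and a2's payoffs gives q + 2 = −12q + 6 ⇒ q = 4/13.

12/13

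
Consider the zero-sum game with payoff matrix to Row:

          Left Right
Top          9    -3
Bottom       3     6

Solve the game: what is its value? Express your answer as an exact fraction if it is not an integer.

Row minima: Top → -3, Bottom → 3; maximin = 3.
Column maxima: Left → 9, Right → 6; minimax = 6.
3 ≠ 6, so there is no saddle point; optimal play is mixed.
Let Row play Top with probability p. Expected payoff against Left: 9p + 3(1−p) = 6p + 3; against Right: (-3)p + 6(1−p) = −9p + 6.
Setting these equal: 6p + 3 = −9p + 6 ⇒ 15p = 3 ⇒ p = 1/5, and the value is (6)·(1/5) + 3 = 21/5.
For Column: with q = P(Left), equating Top's and Bottom's payoffs gives 12q − 3 = −3q + 6 ⇒ q = 3/5.

21/5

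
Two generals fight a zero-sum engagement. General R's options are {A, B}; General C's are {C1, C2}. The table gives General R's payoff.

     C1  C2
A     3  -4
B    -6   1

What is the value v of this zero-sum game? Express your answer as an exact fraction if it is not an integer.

Row minima: A → -4, B → -6; maximin = -4.
Column maxima: C1 → 3, C2 → 1; minimax = 1.
-4 ≠ 1, so there is no saddle point; optimal play is mixed.
Let General R play A with probability p. Expected payoff against C1: 3p + (-6)(1−p) = 9p − 6; against C2: (-4)p + 1(1−p) = −5p + 1.
Setting these equal: 9p − 6 = −5p + 1 ⇒ 14p = 7 ⇒ p = 1/2, and the value is (9)·(1/2) − 6 = -3/2.
For General C: with q = P(C1), equating A's and B's payoffs gives 7q − 4 = −7q + 1 ⇒ q = 5/14.

-3/2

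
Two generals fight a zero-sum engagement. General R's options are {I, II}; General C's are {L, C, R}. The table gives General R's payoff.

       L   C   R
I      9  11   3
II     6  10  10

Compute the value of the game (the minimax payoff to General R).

Row minima: I → 3, II → 6; maximin = 6.
Column maxima: L → 9, C → 11, R → 10; minimax = 9.
6 ≠ 9, so there is no saddle point; optimal play is mixed.
C is strictly dominated by L (it gives General R strictly more in every row), so General C never plays it.
On the remaining 2×2 (I, II vs L, R):
Let General R play I with probability p. Expected payoff against L: 9p + 6(1−p) = 3p + 6; against R: 3p + 10(1−p) = −7p + 10.
Setting these equal: 3p + 6 = −7p + 10 ⇒ 10p = 4 ⇒ p = 2/5, and the value is (3)·(2/5) + 6 = 36/5.
For General C: with q = P(L), equating I's and II's payoffs gives 6q + 3 = −4q + 10 ⇒ q = 7/10.

36/5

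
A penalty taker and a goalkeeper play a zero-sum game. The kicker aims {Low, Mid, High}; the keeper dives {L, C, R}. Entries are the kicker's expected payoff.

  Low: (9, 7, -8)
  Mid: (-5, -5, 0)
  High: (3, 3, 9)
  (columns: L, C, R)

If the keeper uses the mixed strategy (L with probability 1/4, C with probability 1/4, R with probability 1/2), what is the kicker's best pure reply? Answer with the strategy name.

High

Expected payoff of Low: (1/4)·9 + (1/4)·7 + (1/2)·(-8) = 0.
Expected payoff of Mid: (1/4)·(-5) + (1/4)·(-5) + (1/2)·0 = -5/2.
Expected payoff of High: (1/4)·3 + (1/4)·3 + (1/2)·9 = 6.
The largest is 6, so the kicker's best response is High.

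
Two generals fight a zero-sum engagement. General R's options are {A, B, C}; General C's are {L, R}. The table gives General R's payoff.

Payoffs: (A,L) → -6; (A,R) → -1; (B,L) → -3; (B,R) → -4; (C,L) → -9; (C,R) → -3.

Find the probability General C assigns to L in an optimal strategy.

Row minima: A → -6, B → -4, C → -9; maximin = -4.
Column maxima: L → -3, R → -1; minimax = -3.
-4 ≠ -3, so there is no saddle point; optimal play is mixed.
C is strictly dominated by A, so General R never plays it.
On the remaining 2×2 (A, B vs L, R):
Let General R play A with probability p. Expected payoff against L: (-6)p + (-3)(1−p) = −3p − 3; against R: (-1)p + (-4)(1−p) = 3p − 4.
Setting these equal: −3p − 3 = 3p − 4 ⇒ −6p = -1 ⇒ p = 1/6, and the value is (-3)·(1/6) − 3 = -7/2.
For General C: with q = P(L), equating A's and B's payoffs gives −5q − 1 = q − 4 ⇒ q = 1/2.

1/2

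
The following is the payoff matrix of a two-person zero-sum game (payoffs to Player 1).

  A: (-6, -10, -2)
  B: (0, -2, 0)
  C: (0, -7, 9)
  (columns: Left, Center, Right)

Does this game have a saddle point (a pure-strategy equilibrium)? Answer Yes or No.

Yes

Row minima: A → -10, B → -2, C → -7; maximin = -2.
Column maxima: Left → 0, Center → -2, Right → 9; minimax = -2.
maximin = minimax = -2, so a saddle point exists.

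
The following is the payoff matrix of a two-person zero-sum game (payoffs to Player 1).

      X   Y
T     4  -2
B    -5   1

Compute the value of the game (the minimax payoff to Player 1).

Row minima: T → -2, B → -5; maximin = -2.
Column maxima: X → 4, Y → 1; minimax = 1.
-2 ≠ 1, so there is no saddle point; optimal play is mixed.
Let Player 1 play T with probability p. Expected payoff against X: 4p + (-5)(1−p) = 9p − 5; against Y: (-2)p + 1(1−p) = −3p + 1.
Setting these equal: 9p − 5 = −3p + 1 ⇒ 12p = 6 ⇒ p = 1/2, and the value is (9)·(1/2) − 5 = -1/2.
For Player 2: with q = P(X), equating T's and B's payoffs gives 6q − 2 = −6q + 1 ⇒ q = 1/4.

-1/2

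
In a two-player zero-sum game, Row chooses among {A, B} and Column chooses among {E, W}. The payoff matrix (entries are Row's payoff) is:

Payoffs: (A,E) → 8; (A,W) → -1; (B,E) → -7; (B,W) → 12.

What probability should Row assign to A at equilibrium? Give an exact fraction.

19/28

Row minima: A → -1, B → -7; maximin = -1.
Column maxima: E → 8, W → 12; minimax = 8.
-1 ≠ 8, so there is no saddle point; optimal play is mixed.
Let Row play A with probability p. Expected payoff against E: 8p + (-7)(1−p) = 15p − 7; against W: (-1)p + 12(1−p) = −13p + 12.
Setting these equal: 15p − 7 = −13p + 12 ⇒ 28p = 19 ⇒ p = 19/28, and the value is (15)·(19/28) − 7 = 89/28.
For Column: with q = P(E), equating A's and B's payoffs gives 9q − 1 = −19q + 12 ⇒ q = 13/28.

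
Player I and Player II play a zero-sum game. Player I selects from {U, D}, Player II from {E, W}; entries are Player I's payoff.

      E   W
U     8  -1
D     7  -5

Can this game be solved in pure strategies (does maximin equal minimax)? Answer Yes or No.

Yes

Row minima: U → -1, D → -5; maximin = -1.
Column maxima: E → 8, W → -1; minimax = -1.
maximin = minimax = -1, so a saddle point exists.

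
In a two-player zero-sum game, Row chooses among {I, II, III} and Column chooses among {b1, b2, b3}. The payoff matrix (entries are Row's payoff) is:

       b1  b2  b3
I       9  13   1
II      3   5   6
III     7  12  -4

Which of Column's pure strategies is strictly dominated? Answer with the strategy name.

b2

b1 holds Row's payoff strictly below b2 in every row: 9 < 13, 3 < 5, 7 < 12.
So b2 is strictly dominated for Column.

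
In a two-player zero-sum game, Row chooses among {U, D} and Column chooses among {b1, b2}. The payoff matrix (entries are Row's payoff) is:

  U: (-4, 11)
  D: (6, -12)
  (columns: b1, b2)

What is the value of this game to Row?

Row minima: U → -4, D → -12; maximin = -4.
Column maxima: b1 → 6, b2 → 11; minimax = 6.
-4 ≠ 6, so there is no saddle point; optimal play is mixed.
Let Row play U with probability p. Expected payoff against b1: (-4)p + 6(1−p) = −10p + 6; against b2: 11p + (-12)(1−p) = 23p − 12.
Setting these equal: −10p + 6 = 23p − 12 ⇒ −33p = -18 ⇒ p = 6/11, and the value is (-10)·(6/11) + 6 = 6/11.
For Column: with q = P(b1), equating U's and D's payoffs gives −15q + 11 = 18q − 12 ⇒ q = 23/33.

6/11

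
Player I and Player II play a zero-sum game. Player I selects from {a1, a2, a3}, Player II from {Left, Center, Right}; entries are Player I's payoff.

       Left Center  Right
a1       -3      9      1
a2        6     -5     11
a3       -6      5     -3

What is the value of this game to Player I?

39/23

Row minima: a1 → -3, a2 → -5, a3 → -6; maximin = -3.
Column maxima: Left → 6, Center → 9, Right → 11; minimax = 6.
-3 ≠ 6, so there is no saddle point; optimal play is mixed.
a3 is strictly dominated by a1, so Player I never plays it.
Right is strictly dominated by Left (it gives Player I strictly more in every row), so Player II never plays it.
On the remaining 2×2 (a1, a2 vs Left, Center):
Let Player I play a1 with probability p. Expected payoff against Left: (-3)p + 6(1−p) = −9p + 6; against Center: 9p + (-5)(1−p) = 14p − 5.
Setting these equal: −9p + 6 = 14p − 5 ⇒ −23p = -11 ⇒ p = 11/23, and the value is (-9)·(11/23) + 6 = 39/23.
For Player II: with q = P(Left), equating a1's and a2's payoffs gives −12q + 9 = 11q − 5 ⇒ q = 14/23.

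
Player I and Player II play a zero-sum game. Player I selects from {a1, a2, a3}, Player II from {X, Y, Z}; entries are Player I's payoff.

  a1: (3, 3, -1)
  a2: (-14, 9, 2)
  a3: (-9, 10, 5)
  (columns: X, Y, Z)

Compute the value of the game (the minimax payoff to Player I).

Row minima: a1 → -1, a2 → -14, a3 → -9; maximin = -1.
Column maxima: X → 3, Y → 10, Z → 5; minimax = 3.
-1 ≠ 3, so there is no saddle point; optimal play is mixed.
a2 is strictly dominated by a3, so Player I never plays it.
Y is strictly dominated by Z (it gives Player I strictly more in every row), so Player II never plays it.
On the remaining 2×2 (a1, a3 vs X, Z):
Let Player I play a1 with probability p. Expected payoff against X: 3p + (-9)(1−p) = 12p − 9; against Z: (-1)p + 5(1−p) = −6p + 5.
Setting these equal: 12p − 9 = −6p + 5 ⇒ 18p = 14 ⇒ p = 7/9, and the value is (12)·(7/9) − 9 = 1/3.
For Player II: with q = P(X), equating a1's and a3's payoffs gives 4q − 1 = −14q + 5 ⇒ q = 1/3.

1/3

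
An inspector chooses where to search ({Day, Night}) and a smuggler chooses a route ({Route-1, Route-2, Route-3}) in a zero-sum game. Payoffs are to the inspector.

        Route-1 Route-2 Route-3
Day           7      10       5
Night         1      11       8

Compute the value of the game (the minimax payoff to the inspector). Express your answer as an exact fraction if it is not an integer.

17/3

Row minima: Day → 5, Night → 1; maximin = 5.
Column maxima: Route-1 → 7, Route-2 → 11, Route-3 → 8; minimax = 7.
5 ≠ 7, so there is no saddle point; optimal play is mixed.
Route-2 is strictly dominated by Route-1 (it gives the inspector strictly more in every row), so the smuggler never plays it.
On the remaining 2×2 (Day, Night vs Route-1, Route-3):
Let the inspector play Day with probability p. Expected payoff against Route-1: 7p + 1(1−p) = 6p + 1; against Route-3: 5p + 8(1−p) = −3p + 8.
Setting these equal: 6p + 1 = −3p + 8 ⇒ 9p = 7 ⇒ p = 7/9, and the value is (6)·(7/9) + 1 = 17/3.
For the smuggler: with q = P(Route-1), equating Day's and Night's payoffs gives 2q + 5 = −7q + 8 ⇒ q = 1/3.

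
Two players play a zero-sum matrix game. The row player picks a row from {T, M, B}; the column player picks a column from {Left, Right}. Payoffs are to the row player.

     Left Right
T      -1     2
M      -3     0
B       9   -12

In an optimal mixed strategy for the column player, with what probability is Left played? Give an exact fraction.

Row minima: T → -1, M → -3, B → -12; maximin = -1.
Column maxima: Left → 9, Right → 2; minimax = 2.
-1 ≠ 2, so there is no saddle point; optimal play is mixed.
M is strictly dominated by T, so the row player never plays it.
On the remaining 2×2 (T, B vs Left, Right):
Let the row player play T with probability p. Expected payoff against Left: (-1)p + 9(1−p) = −10p + 9; against Right: 2p + (-12)(1−p) = 14p − 12.
Setting these equal: −10p + 9 = 14p − 12 ⇒ −24p = -21 ⇒ p = 7/8, and the value is (-10)·(7/8) + 9 = 1/4.
For the column player: with q = P(Left), equating T's and B's payoffs gives −3q + 2 = 21q − 12 ⇒ q = 7/12.

7/12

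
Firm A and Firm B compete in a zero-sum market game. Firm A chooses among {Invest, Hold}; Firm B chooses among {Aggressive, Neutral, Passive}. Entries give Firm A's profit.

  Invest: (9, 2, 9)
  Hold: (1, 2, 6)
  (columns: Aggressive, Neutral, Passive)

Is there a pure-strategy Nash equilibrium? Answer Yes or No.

Row minima: Invest → 2, Hold → 1; maximin = 2.
Column maxima: Aggressive → 9, Neutral → 2, Passive → 9; minimax = 2.
maximin = minimax = 2, so a saddle point exists.

Yes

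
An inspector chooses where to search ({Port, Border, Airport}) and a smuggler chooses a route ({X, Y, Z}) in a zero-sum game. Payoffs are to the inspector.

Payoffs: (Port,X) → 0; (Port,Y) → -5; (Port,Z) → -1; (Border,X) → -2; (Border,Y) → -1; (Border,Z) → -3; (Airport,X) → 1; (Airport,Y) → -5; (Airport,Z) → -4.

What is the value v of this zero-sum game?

-7/3

Row minima: Port → -5, Border → -3, Airport → -5; maximin = -3.
Column maxima: X → 1, Y → -1, Z → -1; minimax = -1.
-3 ≠ -1, so there is no saddle point; optimal play is mixed.
X is strictly dominated by Z (it gives the inspector strictly more in every row), so the smuggler never plays it.
With X eliminated, Airport is strictly dominated by Border (Border gives the inspector strictly more in every remaining column), so the inspector never plays it.
On the remaining 2×2 (Port, Border vs Y, Z):
Let the inspector play Port with probability p. Expected payoff against Y: (-5)p + (-1)(1−p) = −4p − 1; against Z: (-1)p + (-3)(1−p) = 2p − 3.
Setting these equal: −4p − 1 = 2p − 3 ⇒ −6p = -2 ⇒ p = 1/3, and the value is (-4)·(1/3) − 1 = -7/3.
For the smuggler: with q = P(Y), equating Port's and Border's payoffs gives −4q − 1 = 2q − 3 ⇒ q = 1/3.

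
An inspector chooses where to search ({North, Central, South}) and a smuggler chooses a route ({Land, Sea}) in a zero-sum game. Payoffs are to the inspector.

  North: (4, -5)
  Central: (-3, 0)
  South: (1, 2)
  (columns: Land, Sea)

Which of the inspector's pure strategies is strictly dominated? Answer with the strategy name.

Central

South gives a strictly higher payoff than Central against every column: 1 > -3, 2 > 0.
So Central is strictly dominated and the inspector never plays it.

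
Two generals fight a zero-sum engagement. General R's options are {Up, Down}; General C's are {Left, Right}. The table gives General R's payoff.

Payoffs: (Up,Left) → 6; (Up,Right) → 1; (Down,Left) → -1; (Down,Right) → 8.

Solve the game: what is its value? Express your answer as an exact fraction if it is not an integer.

7/2

Row minima: Up → 1, Down → -1; maximin = 1.
Column maxima: Left → 6, Right → 8; minimax = 6.
1 ≠ 6, so there is no saddle point; optimal play is mixed.
Let General R play Up with probability p. Expected payoff against Left: 6p + (-1)(1−p) = 7p − 1; against Right: 1p + 8(1−p) = −7p + 8.
Setting these equal: 7p − 1 = −7p + 8 ⇒ 14p = 9 ⇒ p = 9/14, and the value is (7)·(9/14) − 1 = 7/2.
For General C: with q = P(Left), equating Up's and Down's payoffs gives 5q + 1 = −9q + 8 ⇒ q = 1/2.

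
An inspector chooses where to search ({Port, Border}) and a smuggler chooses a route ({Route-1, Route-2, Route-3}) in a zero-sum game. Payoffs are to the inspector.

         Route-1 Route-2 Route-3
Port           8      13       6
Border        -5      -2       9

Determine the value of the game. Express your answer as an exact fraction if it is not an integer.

51/8

Row minima: Port → 6, Border → -5; maximin = 6.
Column maxima: Route-1 → 8, Route-2 → 13, Route-3 → 9; minimax = 8.
6 ≠ 8, so there is no saddle point; optimal play is mixed.
Route-2 is strictly dominated by Route-1 (it gives the inspector strictly more in every row), so the smuggler never plays it.
On the remaining 2×2 (Port, Border vs Route-1, Route-3):
Let the inspector play Port with probability p. Expected payoff against Route-1: 8p + (-5)(1−p) = 13p − 5; against Route-3: 6p + 9(1−p) = −3p + 9.
Setting these equal: 13p − 5 = −3p + 9 ⇒ 16p = 14 ⇒ p = 7/8, and the value is (13)·(7/8) − 5 = 51/8.
For the smuggler: with q = P(Route-1), equating Port's and Border's payoffs gives 2q + 6 = −14q + 9 ⇒ q = 3/16.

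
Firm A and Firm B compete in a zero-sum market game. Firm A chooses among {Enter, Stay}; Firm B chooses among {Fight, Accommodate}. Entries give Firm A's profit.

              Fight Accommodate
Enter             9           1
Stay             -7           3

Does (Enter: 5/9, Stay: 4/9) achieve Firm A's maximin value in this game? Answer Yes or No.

Against Fight this mix gives (5/9)·9 + (4/9)·(-7) = 17/9.
Against Accommodate this mix gives (5/9)·1 + (4/9)·3 = 17/9.
All of Firm B's active replies (Fight, Accommodate) yield 17/9, and no column does worse for Firm A. The mix makes Firm B indifferent and guarantees 17/9, so it is optimal.

Yes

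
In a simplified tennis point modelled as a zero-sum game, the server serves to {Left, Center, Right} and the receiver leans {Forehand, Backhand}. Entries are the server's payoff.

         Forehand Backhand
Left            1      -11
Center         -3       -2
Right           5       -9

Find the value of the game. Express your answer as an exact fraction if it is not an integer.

-37/15

Row minima: Left → -11, Center → -3, Right → -9; maximin = -3.
Column maxima: Forehand → 5, Backhand → -2; minimax = -2.
-3 ≠ -2, so there is no saddle point; optimal play is mixed.
Left is strictly dominated by Right, so the server never plays it.
On the remaining 2×2 (Center, Right vs Forehand, Backhand):
Let the server play Center with probability p. Expected payoff against Forehand: (-3)p + 5(1−p) = −8p + 5; against Backhand: (-2)p + (-9)(1−p) = 7p − 9.
Setting these equal: −8p + 5 = 7p − 9 ⇒ −15p = -14 ⇒ p = 14/15, and the value is (-8)·(14/15) + 5 = -37/15.
For the receiver: with q = P(Forehand), equating Center's and Right's payoffs gives −q − 2 = 14q − 9 ⇒ q = 7/15.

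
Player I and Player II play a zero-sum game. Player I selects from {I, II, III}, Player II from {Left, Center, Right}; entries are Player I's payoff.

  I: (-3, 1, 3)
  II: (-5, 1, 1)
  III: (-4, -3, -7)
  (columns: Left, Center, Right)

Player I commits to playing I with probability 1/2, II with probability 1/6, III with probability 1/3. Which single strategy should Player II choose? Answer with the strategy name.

If Player II plays Left, Player I's expected payoff is (1/2)·(-3) + (1/6)·(-5) + (1/3)·(-4) = -11/3.
If Player II plays Center, Player I's expected payoff is (1/2)·1 + (1/6)·1 + (1/3)·(-3) = -1/3.
If Player II plays Right, Player I's expected payoff is (1/2)·3 + (1/6)·1 + (1/3)·(-7) = -2/3.
Player II minimizes Player I's payoff; the smallest is -11/3, so the best response is Left.

Left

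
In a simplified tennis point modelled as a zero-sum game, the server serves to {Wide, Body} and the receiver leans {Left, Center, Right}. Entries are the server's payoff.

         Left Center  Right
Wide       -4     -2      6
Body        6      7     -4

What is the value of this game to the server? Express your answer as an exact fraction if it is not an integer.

1

Row minima: Wide → -4, Body → -4; maximin = -4.
Column maxima: Left → 6, Center → 7, Right → 6; minimax = 6.
-4 ≠ 6, so there is no saddle point; optimal play is mixed.
Center is strictly dominated by Left (it gives the server strictly more in every row), so the receiver never plays it.
On the remaining 2×2 (Wide, Body vs Left, Right):
Let the server play Wide with probability p. Expected payoff against Left: (-4)p + 6(1−p) = −10p + 6; against Right: 6p + (-4)(1−p) = 10p − 4.
Setting these equal: −10p + 6 = 10p − 4 ⇒ −20p = -10 ⇒ p = 1/2, and the value is (-10)·(1/2) + 6 = 1.
For the receiver: with q = P(Left), equating Wide's and Body's payoffs gives −10q + 6 = 10q − 4 ⇒ q = 1/2.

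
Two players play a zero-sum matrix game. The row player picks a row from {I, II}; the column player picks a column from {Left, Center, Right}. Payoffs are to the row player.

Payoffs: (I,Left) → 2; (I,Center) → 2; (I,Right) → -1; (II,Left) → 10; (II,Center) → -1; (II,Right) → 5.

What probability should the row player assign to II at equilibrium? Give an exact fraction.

Row minima: I → -1, II → -1; maximin = -1.
Column maxima: Left → 10, Center → 2, Right → 5; minimax = 2.
-1 ≠ 2, so there is no saddle point; optimal play is mixed.
Left is strictly dominated by Right (it gives the row player strictly more in every row), so the column player never plays it.
On the remaining 2×2 (I, II vs Center, Right):
Let the row player play I with probability p. Expected payoff against Center: 2p + (-1)(1−p) = 3p − 1; against Right: (-1)p + 5(1−p) = −6p + 5.
Setting these equal: 3p − 1 = −6p + 5 ⇒ 9p = 6 ⇒ p = 2/3, and the value is (3)·(2/3) − 1 = 1.
For the column player: with q = P(Center), equating I's and II's payoffs gives 3q − 1 = −6q + 5 ⇒ q = 2/3.

1/3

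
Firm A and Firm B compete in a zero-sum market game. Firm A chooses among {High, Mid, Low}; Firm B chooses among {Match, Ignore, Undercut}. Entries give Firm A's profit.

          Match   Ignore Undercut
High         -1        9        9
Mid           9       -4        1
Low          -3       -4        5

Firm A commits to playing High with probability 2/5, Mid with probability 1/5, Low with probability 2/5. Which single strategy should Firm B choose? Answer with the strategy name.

Match

If Firm B plays Match, Firm A's expected payoff is (2/5)·(-1) + (1/5)·9 + (2/5)·(-3) = 1/5.
If Firm B plays Ignore, Firm A's expected payoff is (2/5)·9 + (1/5)·(-4) + (2/5)·(-4) = 6/5.
If Firm B plays Undercut, Firm A's expected payoff is (2/5)·9 + (1/5)·1 + (2/5)·5 = 29/5.
Firm B minimizes Firm A's payoff; the smallest is 1/5, so the best response is Match.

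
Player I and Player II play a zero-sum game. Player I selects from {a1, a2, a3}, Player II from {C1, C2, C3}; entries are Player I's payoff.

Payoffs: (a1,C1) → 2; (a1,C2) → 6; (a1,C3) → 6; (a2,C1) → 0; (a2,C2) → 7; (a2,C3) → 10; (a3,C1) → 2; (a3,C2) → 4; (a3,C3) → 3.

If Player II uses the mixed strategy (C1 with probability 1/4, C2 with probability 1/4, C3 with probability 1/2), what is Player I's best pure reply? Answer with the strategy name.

a2

Expected payoff of a1: (1/4)·2 + (1/4)·6 + (1/2)·6 = 5.
Expected payoff of a2: (1/4)·0 + (1/4)·7 + (1/2)·10 = 27/4.
Expected payoff of a3: (1/4)·2 + (1/4)·4 + (1/2)·3 = 3.
The largest is 27/4, so Player I's best response is a2.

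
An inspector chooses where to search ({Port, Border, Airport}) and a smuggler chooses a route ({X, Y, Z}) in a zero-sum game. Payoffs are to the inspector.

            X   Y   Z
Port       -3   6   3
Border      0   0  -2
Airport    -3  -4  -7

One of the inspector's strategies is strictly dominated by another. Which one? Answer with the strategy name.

Border gives a strictly higher payoff than Airport against every column: 0 > -3, 0 > -4, -2 > -7.
So Airport is strictly dominated and the inspector never plays it.

Airport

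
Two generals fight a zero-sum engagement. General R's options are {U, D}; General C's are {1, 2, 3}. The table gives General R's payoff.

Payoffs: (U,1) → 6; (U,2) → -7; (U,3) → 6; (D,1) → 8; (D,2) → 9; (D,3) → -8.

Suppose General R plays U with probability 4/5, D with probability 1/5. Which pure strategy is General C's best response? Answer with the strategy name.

2

If General C plays 1, General R's expected payoff is (4/5)·6 + (1/5)·8 = 32/5.
If General C plays 2, General R's expected payoff is (4/5)·(-7) + (1/5)·9 = -19/5.
If General C plays 3, General R's expected payoff is (4/5)·6 + (1/5)·(-8) = 16/5.
General C minimizes General R's payoff; the smallest is -19/5, so the best response is 2.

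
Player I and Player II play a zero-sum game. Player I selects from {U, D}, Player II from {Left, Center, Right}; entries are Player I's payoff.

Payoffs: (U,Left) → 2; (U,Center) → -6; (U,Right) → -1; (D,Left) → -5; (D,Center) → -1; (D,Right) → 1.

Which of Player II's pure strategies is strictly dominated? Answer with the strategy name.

Center holds Player I's payoff strictly below Right in every row: -6 < -1, -1 < 1.
So Right is strictly dominated for Player II.

Right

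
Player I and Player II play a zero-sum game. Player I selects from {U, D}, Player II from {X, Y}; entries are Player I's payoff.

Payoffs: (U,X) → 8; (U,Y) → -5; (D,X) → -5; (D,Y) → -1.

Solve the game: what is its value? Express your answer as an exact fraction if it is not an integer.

-33/17

Row minima: U → -5, D → -5; maximin = -5.
Column maxima: X → 8, Y → -1; minimax = -1.
-5 ≠ -1, so there is no saddle point; optimal play is mixed.
Let Player I play U with probability p. Expected payoff against X: 8p + (-5)(1−p) = 13p − 5; against Y: (-5)p + (-1)(1−p) = −4p − 1.
Setting these equal: 13p − 5 = −4p − 1 ⇒ 17p = 4 ⇒ p = 4/17, and the value is (13)·(4/17) − 5 = -33/17.
For Player II: with q = P(X), equating U's and D's payoffs gives 13q − 5 = −4q − 1 ⇒ q = 4/17.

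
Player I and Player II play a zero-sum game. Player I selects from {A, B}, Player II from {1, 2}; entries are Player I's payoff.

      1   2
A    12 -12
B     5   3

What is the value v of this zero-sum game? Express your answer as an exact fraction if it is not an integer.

3

Row minima: A → -12, B → 3; maximin = 3.
Column maxima: 1 → 12, 2 → 3; minimax = 3.
Since maximin = minimax = 3, there is a saddle point and the value is 3.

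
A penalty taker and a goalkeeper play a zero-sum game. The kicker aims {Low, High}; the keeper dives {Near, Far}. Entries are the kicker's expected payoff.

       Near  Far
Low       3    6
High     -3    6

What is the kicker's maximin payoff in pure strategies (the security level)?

3

Row minima: Low → 3, High → -3.
The best of these is 3.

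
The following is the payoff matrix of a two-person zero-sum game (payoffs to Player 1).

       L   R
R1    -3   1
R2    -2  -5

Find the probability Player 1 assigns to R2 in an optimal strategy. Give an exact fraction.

4/7

Row minima: R1 → -3, R2 → -5; maximin = -3.
Column maxima: L → -2, R → 1; minimax = -2.
-3 ≠ -2, so there is no saddle point; optimal play is mixed.
Let Player 1 play R1 with probability p. Expected payoff against L: (-3)p + (-2)(1−p) = −p − 2; against R: 1p + (-5)(1−p) = 6p − 5.
Setting these equal: −p − 2 = 6p − 5 ⇒ −7p = -3 ⇒ p = 3/7, and the value is (-1)·(3/7) − 2 = -17/7.
For Player 2: with q = P(L), equating R1's and R2's payoffs gives −4q + 1 = 3q − 5 ⇒ q = 6/7.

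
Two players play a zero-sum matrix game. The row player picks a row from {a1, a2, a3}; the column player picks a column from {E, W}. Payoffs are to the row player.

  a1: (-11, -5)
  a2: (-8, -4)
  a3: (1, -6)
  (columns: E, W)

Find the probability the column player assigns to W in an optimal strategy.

Row minima: a1 → -11, a2 → -8, a3 → -6; maximin = -6.
Column maxima: E → 1, W → -4; minimax = -4.
-6 ≠ -4, so there is no saddle point; optimal play is mixed.
a1 is strictly dominated by a2, so the row player never plays it.
On the remaining 2×2 (a2, a3 vs E, W):
Let the row player play a2 with probability p. Expected payoff against E: (-8)p + 1(1−p) = −9p + 1; against W: (-4)p + (-6)(1−p) = 2p − 6.
Setting these equal: −9p + 1 = 2p − 6 ⇒ −11p = -7 ⇒ p = 7/11, and the value is (-9)·(7/11) + 1 = -52/11.
For the column player: with q = P(E), equating a2's and a3's payoffs gives −4q − 4 = 7q − 6 ⇒ q = 2/11.

9/11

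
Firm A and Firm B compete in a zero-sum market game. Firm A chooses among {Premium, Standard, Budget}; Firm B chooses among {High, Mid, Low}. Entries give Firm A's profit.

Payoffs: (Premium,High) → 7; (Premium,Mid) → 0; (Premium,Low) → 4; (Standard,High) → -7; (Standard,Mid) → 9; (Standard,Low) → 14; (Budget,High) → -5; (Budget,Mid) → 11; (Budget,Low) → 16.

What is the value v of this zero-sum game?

Row minima: Premium → 0, Standard → -7, Budget → -5; maximin = 0.
Column maxima: High → 7, Mid → 11, Low → 16; minimax = 7.
0 ≠ 7, so there is no saddle point; optimal play is mixed.
Standard is strictly dominated by Budget, so Firm A never plays it.
Low is strictly dominated by Mid (it gives Firm A strictly more in every row), so Firm B never plays it.
On the remaining 2×2 (Premium, Budget vs High, Mid):
Let Firm A play Premium with probability p. Expected payoff against High: 7p + (-5)(1−p) = 12p − 5; against Mid: 0p + 11(1−p) = −11p + 11.
Setting these equal: 12p − 5 = −11p + 11 ⇒ 23p = 16 ⇒ p = 16/23, and the value is (12)·(16/23) − 5 = 77/23.
For Firm B: with q = P(High), equating Premium's and Budget's payoffs gives 7q = −16q + 11 ⇒ q = 11/23.

77/23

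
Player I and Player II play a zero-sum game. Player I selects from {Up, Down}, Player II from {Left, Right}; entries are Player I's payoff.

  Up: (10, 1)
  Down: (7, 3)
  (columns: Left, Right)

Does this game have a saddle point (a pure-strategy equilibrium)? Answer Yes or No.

Row minima: Up → 1, Down → 3; maximin = 3.
Column maxima: Left → 10, Right → 3; minimax = 3.
maximin = minimax = 3, so a saddle point exists.

Yes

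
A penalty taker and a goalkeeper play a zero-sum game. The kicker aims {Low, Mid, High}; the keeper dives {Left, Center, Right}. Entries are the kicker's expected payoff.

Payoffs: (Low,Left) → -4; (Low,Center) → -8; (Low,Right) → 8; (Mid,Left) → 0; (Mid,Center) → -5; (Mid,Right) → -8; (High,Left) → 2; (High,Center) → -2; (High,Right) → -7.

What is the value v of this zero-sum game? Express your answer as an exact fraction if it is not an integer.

-24/7

Row minima: Low → -8, Mid → -8, High → -7; maximin = -7.
Column maxima: Left → 2, Center → -2, Right → 8; minimax = -2.
-7 ≠ -2, so there is no saddle point; optimal play is mixed.
Mid is strictly dominated by High, so the kicker never plays it.
Left is strictly dominated by Center (it gives the kicker strictly more in every row), so the keeper never plays it.
On the remaining 2×2 (Low, High vs Center, Right):
Let the kicker play Low with probability p. Expected payoff against Center: (-8)p + (-2)(1−p) = −6p − 2; against Right: 8p + (-7)(1−p) = 15p − 7.
Setting these equal: −6p − 2 = 15p − 7 ⇒ −21p = -5 ⇒ p = 5/21, and the value is (-6)·(5/21) − 2 = -24/7.
For the keeper: with q = P(Center), equating Low's and High's payoffs gives −16q + 8 = 5q − 7 ⇒ q = 5/7.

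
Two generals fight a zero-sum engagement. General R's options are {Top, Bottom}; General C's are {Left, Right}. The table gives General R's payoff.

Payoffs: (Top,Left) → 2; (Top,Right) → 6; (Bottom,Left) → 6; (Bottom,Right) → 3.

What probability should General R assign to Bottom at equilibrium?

4/7

Row minima: Top → 2, Bottom → 3; maximin = 3.
Column maxima: Left → 6, Right → 6; minimax = 6.
3 ≠ 6, so there is no saddle point; optimal play is mixed.
Let General R play Top with probability p. Expected payoff against Left: 2p + 6(1−p) = −4p + 6; against Right: 6p + 3(1−p) = 3p + 3.
Setting these equal: −4p + 6 = 3p + 3 ⇒ −7p = -3 ⇒ p = 3/7, and the value is (-4)·(3/7) + 6 = 30/7.
For General C: with q = P(Left), equating Top's and Bottom's payoffs gives −4q + 6 = 3q + 3 ⇒ q = 3/7.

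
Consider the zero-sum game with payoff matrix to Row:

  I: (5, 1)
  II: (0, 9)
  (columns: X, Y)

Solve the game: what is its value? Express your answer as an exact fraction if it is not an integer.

Row minima: I → 1, II → 0; maximin = 1.
Column maxima: X → 5, Y → 9; minimax = 5.
1 ≠ 5, so there is no saddle point; optimal play is mixed.
Let Row play I with probability p. Expected payoff against X: 5p + 0(1−p) = 5p; against Y: 1p + 9(1−p) = −8p + 9.
Setting these equal: 5p = −8p + 9 ⇒ 13p = 9 ⇒ p = 9/13, and the value is (5)·(9/13) = 45/13.
For Column: with q = P(X), equating I's and II's payoffs gives 4q + 1 = −9q + 9 ⇒ q = 8/13.

45/13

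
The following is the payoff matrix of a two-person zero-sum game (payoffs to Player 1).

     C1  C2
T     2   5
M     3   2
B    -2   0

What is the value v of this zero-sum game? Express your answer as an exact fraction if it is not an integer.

Row minima: T → 2, M → 2, B → -2; maximin = 2.
Column maxima: C1 → 3, C2 → 5; minimax = 3.
2 ≠ 3, so there is no saddle point; optimal play is mixed.
B is strictly dominated by T, so Player 1 never plays it.
On the remaining 2×2 (T, M vs C1, C2):
Let Player 1 play T with probability p. Expected payoff against C1: 2p + 3(1−p) = −p + 3; against C2: 5p + 2(1−p) = 3p + 2.
Setting these equal: −p + 3 = 3p + 2 ⇒ −4p = -1 ⇒ p = 1/4, and the value is (-1)·(1/4) + 3 = 11/4.
For Player 2: with q = P(C1), equating T's and M's payoffs gives −3q + 5 = q + 2 ⇒ q = 3/4.

11/4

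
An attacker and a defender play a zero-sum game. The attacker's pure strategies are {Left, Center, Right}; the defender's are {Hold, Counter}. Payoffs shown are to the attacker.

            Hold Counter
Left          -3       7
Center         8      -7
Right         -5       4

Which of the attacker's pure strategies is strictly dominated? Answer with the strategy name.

Right

Left gives a strictly higher payoff than Right against every column: -3 > -5, 7 > 4.
So Right is strictly dominated and the attacker never plays it.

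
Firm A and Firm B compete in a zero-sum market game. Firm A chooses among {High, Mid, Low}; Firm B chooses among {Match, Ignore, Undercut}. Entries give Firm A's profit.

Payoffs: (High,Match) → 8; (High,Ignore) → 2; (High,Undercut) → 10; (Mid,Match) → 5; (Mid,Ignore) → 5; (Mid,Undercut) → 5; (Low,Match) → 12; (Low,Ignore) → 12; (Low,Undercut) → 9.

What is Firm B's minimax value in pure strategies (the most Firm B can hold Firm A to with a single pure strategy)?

Column maxima: Match → 12, Ignore → 12, Undercut → 10.
The smallest of these is 10.

10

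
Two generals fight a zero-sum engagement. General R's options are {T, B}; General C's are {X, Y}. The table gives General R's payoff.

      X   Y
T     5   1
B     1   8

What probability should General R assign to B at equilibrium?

Row minima: T → 1, B → 1; maximin = 1.
Column maxima: X → 5, Y → 8; minimax = 5.
1 ≠ 5, so there is no saddle point; optimal play is mixed.
Let General R play T with probability p. Expected payoff against X: 5p + 1(1−p) = 4p + 1; against Y: 1p + 8(1−p) = −7p + 8.
Setting these equal: 4p + 1 = −7p + 8 ⇒ 11p = 7 ⇒ p = 7/11, and the value is (4)·(7/11) + 1 = 39/11.
For General C: with q = P(X), equating T's and B's payoffs gives 4q + 1 = −7q + 8 ⇒ q = 7/11.

4/11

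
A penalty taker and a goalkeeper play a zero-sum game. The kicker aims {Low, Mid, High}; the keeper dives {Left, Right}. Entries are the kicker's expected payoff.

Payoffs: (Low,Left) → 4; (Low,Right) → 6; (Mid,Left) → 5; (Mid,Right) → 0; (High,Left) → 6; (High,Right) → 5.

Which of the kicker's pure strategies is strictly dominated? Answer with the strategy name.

High gives a strictly higher payoff than Mid against every column: 6 > 5, 5 > 0.
So Mid is strictly dominated and the kicker never plays it.

Mid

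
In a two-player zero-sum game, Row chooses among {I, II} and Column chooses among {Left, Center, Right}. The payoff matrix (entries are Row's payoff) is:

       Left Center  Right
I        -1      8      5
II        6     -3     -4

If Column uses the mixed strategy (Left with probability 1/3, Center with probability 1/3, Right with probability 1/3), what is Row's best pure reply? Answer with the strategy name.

I

Expected payoff of I: (1/3)·(-1) + (1/3)·8 + (1/3)·5 = 4.
Expected payoff of II: (1/3)·6 + (1/3)·(-3) + (1/3)·(-4) = -1/3.
The largest is 4, so Row's best response is I.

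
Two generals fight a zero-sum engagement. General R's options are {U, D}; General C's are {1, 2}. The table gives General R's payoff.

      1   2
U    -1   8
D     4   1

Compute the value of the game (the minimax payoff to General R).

Row minima: U → -1, D → 1; maximin = 1.
Column maxima: 1 → 4, 2 → 8; minimax = 4.
1 ≠ 4, so there is no saddle point; optimal play is mixed.
Let General R play U with probability p. Expected payoff against 1: (-1)p + 4(1−p) = −5p + 4; against 2: 8p + 1(1−p) = 7p + 1.
Setting these equal: −5p + 4 = 7p + 1 ⇒ −12p = -3 ⇒ p = 1/4, and the value is (-5)·(1/4) + 4 = 11/4.
For General C: with q = P(1), equating U's and D's payoffs gives −9q + 8 = 3q + 1 ⇒ q = 7/12.

11/4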